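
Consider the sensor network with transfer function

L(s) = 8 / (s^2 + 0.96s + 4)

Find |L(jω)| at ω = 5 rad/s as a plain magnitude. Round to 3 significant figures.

At s = jω = j5:
quadratic: (j5)² + 0.96·j5 + 4 = -21 + j4.8 → |·| ≈ 21.542, ∠ ≈ 167.12°
|L| = 8 / 21.542 ≈ 0.37137

0.371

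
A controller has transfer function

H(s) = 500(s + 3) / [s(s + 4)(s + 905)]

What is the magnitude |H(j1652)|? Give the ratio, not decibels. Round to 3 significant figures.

At s = jω = j1652:
zero (s+3): 3 + j1652 → |·| = √(3²+1652²) = √2729113 ≈ 1652, ∠ = arctan(1652/3) ≈ 89.90°
pole (s+4): 4 + j1652 → |·| = √(4²+1652²) = √2729120 ≈ 1652, ∠ = arctan(1652/4) ≈ 89.86°
pole (s+905): 905 + j1652 → |·| = √(905²+1652²) = √3548129 ≈ 1883.6, ∠ = arctan(1652/905) ≈ 61.29°
pole at origin: |s| = 1652, ∠ = 90.00° (in denominator)
|H| = 500 · 1652 / 5.1405e+09 ≈ 0.00016068

0.000161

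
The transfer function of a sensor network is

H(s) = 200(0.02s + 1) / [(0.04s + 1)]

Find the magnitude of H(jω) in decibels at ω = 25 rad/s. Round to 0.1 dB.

44.0 dB

At ω = 25 rad/s:
zero (1 + j25·0.02) = 1 + j0.5 → |·| ≈ 1.118, ∠ ≈ 26.57°
pole (1 + j25·0.04) = 1 + j1 → |·| ≈ 1.4142, ∠ ≈ 45.00°
|H| = 200 · 1.118 / (1.4142) ≈ 158.11
Gain = 20 log₁₀(158.11) ≈ 43.98 dB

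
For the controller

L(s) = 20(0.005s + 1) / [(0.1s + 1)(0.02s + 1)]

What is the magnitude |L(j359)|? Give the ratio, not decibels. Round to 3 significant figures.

0.158

At ω = 359 rad/s:
zero (1 + j359·0.005) = 1 + j1.795 → |·| ≈ 2.0548, ∠ ≈ 60.88°
pole (1 + j359·0.1) = 1 + j35.9 → |·| ≈ 35.914, ∠ ≈ 88.40°
pole (1 + j359·0.02) = 1 + j7.18 → |·| ≈ 7.2493, ∠ ≈ 82.07°
|L| = 20 · 2.0548 / (35.914 · 7.2493) ≈ 0.15785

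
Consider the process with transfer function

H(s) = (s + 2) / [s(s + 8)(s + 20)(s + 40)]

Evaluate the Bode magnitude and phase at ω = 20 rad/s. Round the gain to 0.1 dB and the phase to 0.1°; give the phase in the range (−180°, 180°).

At s = jω = j20:
zero (s+2): 2 + j20 → |·| = √(2²+20²) = √404 ≈ 20.1, ∠ = arctan(20/2) ≈ 84.29°
pole (s+8): 8 + j20 → |·| = √(8²+20²) = √464 ≈ 21.541, ∠ = arctan(20/8) ≈ 68.20°
pole (s+20): 20 + j20 → |·| = √(20²+20²) = √800 ≈ 28.284, ∠ = arctan(20/20) ≈ 45.00°
pole (s+40): 40 + j20 → |·| = √(40²+20²) = √2000 ≈ 44.721, ∠ = arctan(20/40) ≈ 26.57°
pole at origin: |s| = 20, ∠ = 90.00° (in denominator)
|H| = 1 · 20.1 / 5.4494e+05 ≈ 3.6885e-05
Gain = 20 log₁₀(3.6885e-05) ≈ -88.66 dB
∠H = 84.29° − 229.77° = -145.48°

-88.7 dB, -145.5°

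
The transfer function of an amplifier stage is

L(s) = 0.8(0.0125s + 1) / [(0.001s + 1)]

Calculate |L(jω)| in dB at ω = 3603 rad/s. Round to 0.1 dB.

19.7 dB

At ω = 3603 rad/s:
zero (1 + j3603·0.0125) = 1 + j45.0375 → |·| ≈ 45.049, ∠ ≈ 88.73°
pole (1 + j3603·0.001) = 1 + j3.603 → |·| ≈ 3.7392, ∠ ≈ 74.49°
|L| = 0.8 · 45.049 / (3.7392) ≈ 9.6382
Gain = 20 log₁₀(9.6382) ≈ 19.68 dB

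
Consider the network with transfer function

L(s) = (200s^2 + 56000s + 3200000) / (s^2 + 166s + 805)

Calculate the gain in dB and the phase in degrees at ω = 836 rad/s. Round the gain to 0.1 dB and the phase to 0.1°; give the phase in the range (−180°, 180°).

Substitute s = j836:
Numerator: 200(j836)^2 + 56000(j836) + 3200000 = -136579200 + j46816000
Denominator: (j836)^2 + 166(j836) + 805 = -698091 + j138776
|N| = √(136579200² + 46816000²) ≈ 1.4438e+08, ∠N ≈ 161.08°
|D| = √(698091² + 138776²) ≈ 7.1175e+05, ∠D ≈ 168.76°
|L| = 1.4438e+08 / 7.1175e+05 ≈ 202.85
Gain = 20 log₁₀(202.85) ≈ 46.14 dB
∠L = 161.08° − 168.76° = -7.68°

46.1 dB, -7.7°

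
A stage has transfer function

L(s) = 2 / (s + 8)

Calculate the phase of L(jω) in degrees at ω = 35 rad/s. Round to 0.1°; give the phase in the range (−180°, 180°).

-77.1°

At s = jω = j35:
pole (s+8): 8 + j35 → |·| = √(8²+35²) = √1289 ≈ 35.903, ∠ = arctan(35/8) ≈ 77.12°
∠L = 0.00° − 77.12° = -77.12°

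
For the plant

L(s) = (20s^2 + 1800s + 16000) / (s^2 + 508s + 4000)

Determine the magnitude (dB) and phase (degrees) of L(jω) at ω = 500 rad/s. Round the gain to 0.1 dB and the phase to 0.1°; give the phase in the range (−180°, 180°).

23.1 dB, 35.7°

Substitute s = j500:
Numerator: 20(j500)^2 + 1800(j500) + 16000 = -4984000 + j900000
Denominator: (j500)^2 + 508(j500) + 4000 = -246000 + j254000
|N| = √(4984000² + 900000²) ≈ 5.0646e+06, ∠N ≈ 169.76°
|D| = √(246000² + 254000²) ≈ 3.536e+05, ∠D ≈ 134.08°
|L| = 5.0646e+06 / 3.536e+05 ≈ 14.323
Gain = 20 log₁₀(14.323) ≈ 23.12 dB
∠L = 169.76° − 134.08° = 35.68°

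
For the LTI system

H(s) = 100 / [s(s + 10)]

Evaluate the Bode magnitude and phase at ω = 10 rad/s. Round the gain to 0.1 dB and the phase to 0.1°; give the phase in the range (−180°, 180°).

-3.0 dB, -135.0°

At s = jω = j10:
pole (s+10): 10 + j10 → |·| = √(10²+10²) = √200 ≈ 14.142, ∠ = arctan(10/10) ≈ 45.00°
pole at origin: |s| = 10, ∠ = 90.00° (in denominator)
|H| = 100 / 141.42 ≈ 0.70711
Gain = 20 log₁₀(0.70711) ≈ -3.01 dB
∠H = 0.00° − 135.00° = -135.00°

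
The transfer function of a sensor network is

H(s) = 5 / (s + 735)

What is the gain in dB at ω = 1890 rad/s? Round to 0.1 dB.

-52.2 dB

Substitute s = j1890:
Numerator: 5 = 5 + j0
Denominator: (j1890) + 735 = 735 + j1890
|N| = √(5² + 0²) ≈ 5, ∠N ≈ 0.00°
|D| = √(735² + 1890²) ≈ 2027.9, ∠D ≈ 68.75°
|H| = 5 / 2027.9 ≈ 0.0024656
Gain = 20 log₁₀(0.0024656) ≈ -52.16 dB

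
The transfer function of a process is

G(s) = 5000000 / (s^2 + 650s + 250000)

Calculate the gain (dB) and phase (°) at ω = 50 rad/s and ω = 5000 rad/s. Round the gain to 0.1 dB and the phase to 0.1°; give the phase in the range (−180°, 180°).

ω = 50: 26.0 dB, -7.5°; ω = 5000: -14.0 dB, -172.5°

At s = jω = j50:
quadratic: (j50)² + 650·j50 + 250000 = 247500 + j32500 → |·| ≈ 2.4962e+05, ∠ ≈ 7.48°
|G| = 5000000 / 2.4962e+05 ≈ 20.03
Gain = 20 log₁₀(20.03) ≈ 26.03 dB
∠G = 0.00° − 7.48° = -7.48°

At s = jω = j5000:
quadratic: (j5000)² + 650·j5000 + 250000 = -24750000 + j3250000 → |·| ≈ 2.4962e+07, ∠ ≈ 172.52°
|G| = 5000000 / 2.4962e+07 ≈ 0.2003
Gain = 20 log₁₀(0.2003) ≈ -13.97 dB
∠G = 0.00° − 172.52° = -172.52°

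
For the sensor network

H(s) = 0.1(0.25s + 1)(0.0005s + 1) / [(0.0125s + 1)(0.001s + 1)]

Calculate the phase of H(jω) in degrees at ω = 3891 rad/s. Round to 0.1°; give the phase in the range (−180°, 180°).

-11.7°

At ω = 3891 rad/s:
zero (1 + j3891·0.25) = 1 + j972.75 → |·| ≈ 972.75, ∠ ≈ 89.94°
zero (1 + j3891·0.0005) = 1 + j1.9455 → |·| ≈ 2.1875, ∠ ≈ 62.80°
pole (1 + j3891·0.0125) = 1 + j48.6375 → |·| ≈ 48.648, ∠ ≈ 88.82°
pole (1 + j3891·0.001) = 1 + j3.891 → |·| ≈ 4.0174, ∠ ≈ 75.59°
∠H = (89.94° + 62.80°) − (88.82° + 75.59°) = -11.67°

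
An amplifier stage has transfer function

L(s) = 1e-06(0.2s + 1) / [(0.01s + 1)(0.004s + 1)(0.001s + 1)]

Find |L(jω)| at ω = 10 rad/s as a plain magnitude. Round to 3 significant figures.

At ω = 10 rad/s:
zero (1 + j10·0.2) = 1 + j2 → |·| ≈ 2.2361, ∠ ≈ 63.43°
pole (1 + j10·0.01) = 1 + j0.1 → |·| ≈ 1.005, ∠ ≈ 5.71°
pole (1 + j10·0.004) = 1 + j0.04 → |·| ≈ 1.0008, ∠ ≈ 2.29°
pole (1 + j10·0.001) = 1 + j0.01 → |·| ≈ 1, ∠ ≈ 0.57°
|L| = 1e-06 · 2.2361 / (1.005 · 1.0008 · 1) ≈ 2.2232e-06

2.22e-06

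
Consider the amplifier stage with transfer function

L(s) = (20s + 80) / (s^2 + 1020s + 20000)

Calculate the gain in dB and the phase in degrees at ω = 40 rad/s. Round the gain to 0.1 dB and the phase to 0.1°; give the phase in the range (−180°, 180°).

Substitute s = j40:
Numerator: 20(j40) + 80 = 80 + j800
Denominator: (j40)^2 + 1020(j40) + 20000 = 18400 + j40800
|N| = √(80² + 800²) ≈ 803.99, ∠N ≈ 84.29°
|D| = √(18400² + 40800²) ≈ 44757, ∠D ≈ 65.73°
|L| = 803.99 / 44757 ≈ 0.017963
Gain = 20 log₁₀(0.017963) ≈ -34.91 dB
∠L = 84.29° − 65.73° = 18.56°

-34.9 dB, 18.6°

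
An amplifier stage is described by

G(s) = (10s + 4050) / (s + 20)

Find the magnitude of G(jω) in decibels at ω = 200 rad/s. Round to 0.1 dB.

27.0 dB

Substitute s = j200:
Numerator: 10(j200) + 4050 = 4050 + j2000
Denominator: (j200) + 20 = 20 + j200
|N| = √(4050² + 2000²) ≈ 4516.9, ∠N ≈ 26.28°
|D| = √(20² + 200²) ≈ 201, ∠D ≈ 84.29°
|G| = 4516.9 / 201 ≈ 22.472
Gain = 20 log₁₀(22.472) ≈ 27.03 dB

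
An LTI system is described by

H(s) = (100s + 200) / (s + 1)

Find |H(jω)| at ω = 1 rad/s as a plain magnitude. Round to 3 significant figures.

158

Substitute s = j1:
Numerator: 100(j1) + 200 = 200 + j100
Denominator: (j1) + 1 = 1 + j1
|N| = √(200² + 100²) ≈ 223.61, ∠N ≈ 26.57°
|D| = √(1² + 1²) ≈ 1.4142, ∠D ≈ 45.00°
|H| = 223.61 / 1.4142 ≈ 158.12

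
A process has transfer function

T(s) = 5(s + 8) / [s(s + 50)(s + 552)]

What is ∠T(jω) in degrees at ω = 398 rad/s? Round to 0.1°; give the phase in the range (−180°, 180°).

At s = jω = j398:
zero (s+8): 8 + j398 → |·| = √(8²+398²) = √158468 ≈ 398.08, ∠ = arctan(398/8) ≈ 88.85°
pole (s+50): 50 + j398 → |·| = √(50²+398²) = √160904 ≈ 401.13, ∠ = arctan(398/50) ≈ 82.84°
pole (s+552): 552 + j398 → |·| = √(552²+398²) = √463108 ≈ 680.52, ∠ = arctan(398/552) ≈ 35.79°
pole at origin: |s| = 398, ∠ = 90.00° (in denominator)
∠T = 88.85° − 208.63° = -119.78°

-119.8°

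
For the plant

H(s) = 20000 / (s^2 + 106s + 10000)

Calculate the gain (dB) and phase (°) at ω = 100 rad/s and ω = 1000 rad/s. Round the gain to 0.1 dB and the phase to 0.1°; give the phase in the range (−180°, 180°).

At s = jω = j100:
quadratic: (j100)² + 106·j100 + 10000 = 0 + j10600 → |·| ≈ 10600, ∠ ≈ 90.00°
|H| = 20000 / 10600 ≈ 1.8868
Gain = 20 log₁₀(1.8868) ≈ 5.51 dB
∠H = 0.00° − 90.00° = -90.00°

At s = jω = j1000:
quadratic: (j1000)² + 106·j1000 + 10000 = -990000 + j106000 → |·| ≈ 9.9566e+05, ∠ ≈ 173.89°
|H| = 20000 / 9.9566e+05 ≈ 0.020087
Gain = 20 log₁₀(0.020087) ≈ -33.94 dB
∠H = 0.00° − 173.89° = -173.89°

ω = 100: 5.5 dB, -90.0°; ω = 1000: -33.9 dB, -173.9°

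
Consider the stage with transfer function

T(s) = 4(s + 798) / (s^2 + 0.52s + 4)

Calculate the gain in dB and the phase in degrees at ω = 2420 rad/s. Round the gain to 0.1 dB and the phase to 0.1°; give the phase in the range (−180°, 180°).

-55.2 dB, -108.2°

At s = jω = j2420:
zero (s+798): 798 + j2420 → |·| = √(798²+2420²) = √6493204 ≈ 2548.2, ∠ = arctan(2420/798) ≈ 71.75°
quadratic: (j2420)² + 0.52·j2420 + 4 = -5856396 + j1258.4 → |·| ≈ 5.8564e+06, ∠ ≈ 179.99°
|T| = 4 · 2548.2 / 5.8564e+06 ≈ 0.0017405
Gain = 20 log₁₀(0.0017405) ≈ -55.19 dB
∠T = 71.75° − 179.99° = -108.24°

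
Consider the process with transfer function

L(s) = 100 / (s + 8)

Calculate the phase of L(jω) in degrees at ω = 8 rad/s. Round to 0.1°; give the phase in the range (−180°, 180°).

-45.0°

At s = jω = j8:
pole (s+8): 8 + j8 → |·| = √(8²+8²) = √128 ≈ 11.314, ∠ = arctan(8/8) ≈ 45.00°
∠L = 0.00° − 45.00° = -45.00°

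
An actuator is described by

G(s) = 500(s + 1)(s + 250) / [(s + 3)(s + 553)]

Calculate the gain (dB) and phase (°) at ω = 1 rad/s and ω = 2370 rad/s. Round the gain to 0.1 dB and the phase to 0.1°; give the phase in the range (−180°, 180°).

ω = 1: 40.1 dB, 26.7°; ω = 2370: 53.8 dB, 7.2°

At s = jω = j1:
zero (s+1): 1 + j1 → |·| = √(1²+1²) = √2 ≈ 1.4142, ∠ = arctan(1/1) ≈ 45.00°
zero (s+250): 250 + j1 → |·| = √(250²+1²) = √62501 ≈ 250, ∠ = arctan(1/250) ≈ 0.23°
pole (s+3): 3 + j1 → |·| = √(3²+1²) = √10 ≈ 3.1623, ∠ = arctan(1/3) ≈ 18.43°
pole (s+553): 553 + j1 → |·| = √(553²+1²) = √305810 ≈ 553, ∠ = arctan(1/553) ≈ 0.10°
|G| = 500 · 353.55 / 1748.8 ≈ 101.08
Gain = 20 log₁₀(101.08) ≈ 40.09 dB
∠G = 45.23° − 18.53° = 26.70°

At s = jω = j2370:
zero (s+1): 1 + j2370 → |·| = √(1²+2370²) = √5616901 ≈ 2370, ∠ = arctan(2370/1) ≈ 89.98°
zero (s+250): 250 + j2370 → |·| = √(250²+2370²) = √5679400 ≈ 2383.1, ∠ = arctan(2370/250) ≈ 83.98°
pole (s+3): 3 + j2370 → |·| = √(3²+2370²) = √5616909 ≈ 2370, ∠ = arctan(2370/3) ≈ 89.93°
pole (s+553): 553 + j2370 → |·| = √(553²+2370²) = √5922709 ≈ 2433.7, ∠ = arctan(2370/553) ≈ 76.87°
|G| = 500 · 5.6479e+06 / 5.7679e+06 ≈ 489.6
Gain = 20 log₁₀(489.6) ≈ 53.80 dB
∠G = 173.96° − 166.80° = 7.16°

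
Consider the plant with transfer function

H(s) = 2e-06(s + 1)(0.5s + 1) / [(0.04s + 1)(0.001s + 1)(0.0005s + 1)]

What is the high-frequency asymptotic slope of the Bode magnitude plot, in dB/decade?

Each pole contributes −20 dB/decade at high frequency; each zero contributes +20 dB/decade.
Net: 2 zero(s) − 3 pole(s) → -20 dB/decade.

-20 dB/decade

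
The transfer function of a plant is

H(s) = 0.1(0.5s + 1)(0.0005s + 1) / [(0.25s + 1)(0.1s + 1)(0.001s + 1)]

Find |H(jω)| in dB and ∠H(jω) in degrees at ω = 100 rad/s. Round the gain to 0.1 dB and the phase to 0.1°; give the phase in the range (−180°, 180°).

At ω = 100 rad/s:
zero (1 + j100·0.5) = 1 + j50 → |·| ≈ 50.01, ∠ ≈ 88.85°
zero (1 + j100·0.0005) = 1 + j0.05 → |·| ≈ 1.0012, ∠ ≈ 2.86°
pole (1 + j100·0.25) = 1 + j25 → |·| ≈ 25.02, ∠ ≈ 87.71°
pole (1 + j100·0.1) = 1 + j10 → |·| ≈ 10.05, ∠ ≈ 84.29°
pole (1 + j100·0.001) = 1 + j0.1 → |·| ≈ 1.005, ∠ ≈ 5.71°
|H| = 0.1 · 50.01 · 1.0012 / (25.02 · 10.05 · 1.005) ≈ 0.019813
Gain = 20 log₁₀(0.019813) ≈ -34.06 dB
∠H = (88.85° + 2.86°) − (87.71° + 84.29° + 5.71°) = -86.00°

-34.1 dB, -86.0°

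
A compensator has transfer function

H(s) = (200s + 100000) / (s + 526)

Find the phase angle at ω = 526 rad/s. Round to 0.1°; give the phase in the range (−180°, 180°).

Substitute s = j526:
Numerator: 200(j526) + 100000 = 100000 + j105200
Denominator: (j526) + 526 = 526 + j526
|N| = √(100000² + 105200²) ≈ 1.4514e+05, ∠N ≈ 46.45°
|D| = √(526² + 526²) ≈ 743.88, ∠D ≈ 45.00°
∠H = 46.45° − 45.00° = 1.45°

1.5°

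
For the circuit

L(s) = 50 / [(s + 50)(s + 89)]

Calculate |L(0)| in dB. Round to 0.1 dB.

L(0) = 50 / (50·89) ≈ 0.011236
20 log₁₀(0.011236) ≈ -38.99 dB

-39.0 dB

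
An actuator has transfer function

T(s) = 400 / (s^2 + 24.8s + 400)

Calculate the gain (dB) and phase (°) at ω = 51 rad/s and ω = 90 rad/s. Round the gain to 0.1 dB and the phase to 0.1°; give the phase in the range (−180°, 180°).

ω = 51: -16.1 dB, -150.1°; ω = 90: -26.0 dB, -163.8°

At s = jω = j51:
quadratic: (j51)² + 24.8·j51 + 400 = -2201 + j1264.8 → |·| ≈ 2538.5, ∠ ≈ 150.12°
|T| = 400 / 2538.5 ≈ 0.15757
Gain = 20 log₁₀(0.15757) ≈ -16.05 dB
∠T = 0.00° − 150.12° = -150.12°

At s = jω = j90:
quadratic: (j90)² + 24.8·j90 + 400 = -7700 + j2232 → |·| ≈ 8017, ∠ ≈ 163.83°
|T| = 400 / 8017 ≈ 0.049894
Gain = 20 log₁₀(0.049894) ≈ -26.04 dB
∠T = 0.00° − 163.83° = -163.83°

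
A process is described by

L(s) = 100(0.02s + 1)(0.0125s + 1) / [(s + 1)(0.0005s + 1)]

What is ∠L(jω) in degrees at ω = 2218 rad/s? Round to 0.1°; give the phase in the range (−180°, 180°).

38.7°

At ω = 2218 rad/s:
zero (1 + j2218·0.02) = 1 + j44.36 → |·| ≈ 44.371, ∠ ≈ 88.71°
zero (1 + j2218·0.0125) = 1 + j27.725 → |·| ≈ 27.743, ∠ ≈ 87.93°
pole (1 + j2218·1) = 1 + j2218 → |·| ≈ 2218, ∠ ≈ 89.97°
pole (1 + j2218·0.0005) = 1 + j1.109 → |·| ≈ 1.4933, ∠ ≈ 47.96°
∠L = (88.71° + 87.93°) − (89.97° + 47.96°) = 38.71°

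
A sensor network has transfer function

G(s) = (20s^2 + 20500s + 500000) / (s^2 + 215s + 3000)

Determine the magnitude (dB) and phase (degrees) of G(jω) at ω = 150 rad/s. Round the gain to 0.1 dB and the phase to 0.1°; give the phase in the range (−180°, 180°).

Substitute s = j150:
Numerator: 20(j150)^2 + 20500(j150) + 500000 = 50000 + j3075000
Denominator: (j150)^2 + 215(j150) + 3000 = -19500 + j32250
|N| = √(50000² + 3075000²) ≈ 3.0754e+06, ∠N ≈ 89.07°
|D| = √(19500² + 32250²) ≈ 37687, ∠D ≈ 121.16°
|G| = 3.0754e+06 / 37687 ≈ 81.604
Gain = 20 log₁₀(81.604) ≈ 38.23 dB
∠G = 89.07° − 121.16° = -32.09°

38.2 dB, -32.1°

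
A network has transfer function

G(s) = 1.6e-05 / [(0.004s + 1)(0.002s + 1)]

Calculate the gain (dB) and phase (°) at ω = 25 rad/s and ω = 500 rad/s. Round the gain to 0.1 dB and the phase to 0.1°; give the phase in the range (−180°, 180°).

At ω = 25 rad/s:
pole (1 + j25·0.004) = 1 + j0.1 → |·| ≈ 1.005, ∠ ≈ 5.71°
pole (1 + j25·0.002) = 1 + j0.05 → |·| ≈ 1.0012, ∠ ≈ 2.86°
|G| = 1.6e-05 · 1 / (1.005 · 1.0012) ≈ 1.5901e-05
Gain = 20 log₁₀(1.5901e-05) ≈ -95.97 dB
∠G = (0°) − (5.71° + 2.86°) = -8.57°

At ω = 500 rad/s:
pole (1 + j500·0.004) = 1 + j2 → |·| ≈ 2.2361, ∠ ≈ 63.43°
pole (1 + j500·0.002) = 1 + j1 → |·| ≈ 1.4142, ∠ ≈ 45.00°
|G| = 1.6e-05 · 1 / (2.2361 · 1.4142) ≈ 5.0596e-06
Gain = 20 log₁₀(5.0596e-06) ≈ -105.92 dB
∠G = (0°) − (63.43° + 45.00°) = -108.43°

ω = 25: -96.0 dB, -8.6°; ω = 500: -105.9 dB, -108.4°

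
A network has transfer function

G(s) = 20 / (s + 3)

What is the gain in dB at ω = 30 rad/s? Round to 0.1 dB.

-3.6 dB

Substitute s = j30:
Numerator: 20 = 20 + j0
Denominator: (j30) + 3 = 3 + j30
|N| = √(20² + 0²) ≈ 20, ∠N ≈ 0.00°
|D| = √(3² + 30²) ≈ 30.15, ∠D ≈ 84.29°
|G| = 20 / 30.15 ≈ 0.66335
Gain = 20 log₁₀(0.66335) ≈ -3.57 dB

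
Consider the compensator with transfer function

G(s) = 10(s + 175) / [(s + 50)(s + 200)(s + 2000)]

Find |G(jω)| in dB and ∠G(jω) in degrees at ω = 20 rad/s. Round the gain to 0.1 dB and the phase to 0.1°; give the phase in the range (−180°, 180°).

At s = jω = j20:
zero (s+175): 175 + j20 → |·| = √(175²+20²) = √31025 ≈ 176.14, ∠ = arctan(20/175) ≈ 6.52°
pole (s+50): 50 + j20 → |·| = √(50²+20²) = √2900 ≈ 53.852, ∠ = arctan(20/50) ≈ 21.80°
pole (s+200): 200 + j20 → |·| = √(200²+20²) = √40400 ≈ 201, ∠ = arctan(20/200) ≈ 5.71°
pole (s+2000): 2000 + j20 → |·| = √(2000²+20²) = √4000400 ≈ 2000.1, ∠ = arctan(20/2000) ≈ 0.57°
|G| = 10 · 176.14 / 2.165e+07 ≈ 8.1358e-05
Gain = 20 log₁₀(8.1358e-05) ≈ -81.79 dB
∠G = 6.52° − 28.08° = -21.56°

-81.8 dB, -21.6°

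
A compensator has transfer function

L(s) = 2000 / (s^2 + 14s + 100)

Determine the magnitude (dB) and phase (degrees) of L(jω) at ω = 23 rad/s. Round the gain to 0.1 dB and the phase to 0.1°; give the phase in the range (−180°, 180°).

11.4 dB, -143.1°

At s = jω = j23:
quadratic: (j23)² + 14·j23 + 100 = -429 + j322 → |·| ≈ 536.4, ∠ ≈ 143.11°
|L| = 2000 / 536.4 ≈ 3.7286
Gain = 20 log₁₀(3.7286) ≈ 11.43 dB
∠L = 0.00° − 143.11° = -143.11°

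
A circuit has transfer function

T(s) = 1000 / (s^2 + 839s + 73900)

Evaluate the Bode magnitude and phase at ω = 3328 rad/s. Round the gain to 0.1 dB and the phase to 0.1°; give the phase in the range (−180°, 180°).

-81.1 dB, -165.8°

Substitute s = j3328:
Numerator: 1000 = 1000 + j0
Denominator: (j3328)^2 + 839(j3328) + 73900 = -11001684 + j2792192
|N| = √(1000² + 0²) ≈ 1000, ∠N ≈ 0.00°
|D| = √(11001684² + 2792192²) ≈ 1.135e+07, ∠D ≈ 165.76°
|T| = 1000 / 1.135e+07 ≈ 8.8106e-05
Gain = 20 log₁₀(8.8106e-05) ≈ -81.10 dB
∠T = 0.00° − 165.76° = -165.76°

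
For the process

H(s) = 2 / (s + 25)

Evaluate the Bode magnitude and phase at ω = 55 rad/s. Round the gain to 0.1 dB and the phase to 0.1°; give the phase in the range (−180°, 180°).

At s = jω = j55:
pole (s+25): 25 + j55 → |·| = √(25²+55²) = √3650 ≈ 60.415, ∠ = arctan(55/25) ≈ 65.56°
|H| = 2 / 60.415 ≈ 0.033104
Gain = 20 log₁₀(0.033104) ≈ -29.60 dB
∠H = 0.00° − 65.56° = -65.56°

-29.6 dB, -65.6°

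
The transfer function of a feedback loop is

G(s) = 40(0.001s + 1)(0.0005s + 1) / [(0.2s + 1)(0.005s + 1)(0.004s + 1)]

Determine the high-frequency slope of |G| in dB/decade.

Each pole contributes −20 dB/decade at high frequency; each zero contributes +20 dB/decade.
Net: 2 zero(s) − 3 pole(s) → -20 dB/decade.

-20 dB/decade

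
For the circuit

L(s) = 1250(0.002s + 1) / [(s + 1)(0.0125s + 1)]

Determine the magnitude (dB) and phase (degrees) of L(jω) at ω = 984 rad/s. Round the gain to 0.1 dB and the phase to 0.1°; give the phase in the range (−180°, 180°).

At ω = 984 rad/s:
zero (1 + j984·0.002) = 1 + j1.968 → |·| ≈ 2.2075, ∠ ≈ 63.06°
pole (1 + j984·1) = 1 + j984 → |·| ≈ 984, ∠ ≈ 89.94°
pole (1 + j984·0.0125) = 1 + j12.3 → |·| ≈ 12.341, ∠ ≈ 85.35°
|L| = 1250 · 2.2075 / (984 · 12.341) ≈ 0.22723
Gain = 20 log₁₀(0.22723) ≈ -12.87 dB
∠L = (63.06°) − (89.94° + 85.35°) = -112.23°

-12.9 dB, -112.2°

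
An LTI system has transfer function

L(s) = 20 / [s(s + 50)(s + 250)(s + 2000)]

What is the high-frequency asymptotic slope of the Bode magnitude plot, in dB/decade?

Each pole contributes −20 dB/decade at high frequency; each zero contributes +20 dB/decade.
Net: 0 zero(s) − 4 pole(s) → -80 dB/decade.

-80 dB/decade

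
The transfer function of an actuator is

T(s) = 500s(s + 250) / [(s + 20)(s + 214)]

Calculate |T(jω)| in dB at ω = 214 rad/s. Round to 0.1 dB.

At s = jω = j214:
zero (s+250): 250 + j214 → |·| = √(250²+214²) = √108296 ≈ 329.08, ∠ = arctan(214/250) ≈ 40.56°
zero at origin: s = j214 → |·| = 214, ∠ = 90.00°
pole (s+20): 20 + j214 → |·| = √(20²+214²) = √46196 ≈ 214.93, ∠ = arctan(214/20) ≈ 84.66°
pole (s+214): 214 + j214 → |·| = √(214²+214²) = √91592 ≈ 302.64, ∠ = arctan(214/214) ≈ 45.00°
|T| = 500 · 70423 / 65046 ≈ 541.33
Gain = 20 log₁₀(541.33) ≈ 54.67 dB

54.7 dB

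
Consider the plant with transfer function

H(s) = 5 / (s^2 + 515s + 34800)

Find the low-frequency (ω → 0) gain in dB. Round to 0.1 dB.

-76.9 dB

H(0) = 5 / 34800 ≈ 0.00014368
20 log₁₀(0.00014368) ≈ -76.85 dB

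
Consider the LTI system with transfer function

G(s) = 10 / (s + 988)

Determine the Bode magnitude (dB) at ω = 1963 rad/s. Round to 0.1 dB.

-46.8 dB

At s = jω = j1963:
pole (s+988): 988 + j1963 → |·| = √(988²+1963²) = √4829513 ≈ 2197.6, ∠ = arctan(1963/988) ≈ 63.28°
|G| = 10 / 2197.6 ≈ 0.0045504
Gain = 20 log₁₀(0.0045504) ≈ -46.84 dB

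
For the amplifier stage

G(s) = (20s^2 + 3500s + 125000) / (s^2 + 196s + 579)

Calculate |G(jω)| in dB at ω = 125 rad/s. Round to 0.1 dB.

Substitute s = j125:
Numerator: 20(j125)^2 + 3500(j125) + 125000 = -187500 + j437500
Denominator: (j125)^2 + 196(j125) + 579 = -15046 + j24500
|N| = √(187500² + 437500²) ≈ 4.7599e+05, ∠N ≈ 113.20°
|D| = √(15046² + 24500²) ≈ 28751, ∠D ≈ 121.56°
|G| = 4.7599e+05 / 28751 ≈ 16.556
Gain = 20 log₁₀(16.556) ≈ 24.38 dB

24.4 dB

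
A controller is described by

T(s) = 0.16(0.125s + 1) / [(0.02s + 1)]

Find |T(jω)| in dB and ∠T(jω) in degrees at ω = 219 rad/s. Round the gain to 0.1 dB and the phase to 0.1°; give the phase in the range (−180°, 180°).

-0.2 dB, 10.8°

At ω = 219 rad/s:
zero (1 + j219·0.125) = 1 + j27.375 → |·| ≈ 27.393, ∠ ≈ 87.91°
pole (1 + j219·0.02) = 1 + j4.38 → |·| ≈ 4.4927, ∠ ≈ 77.14°
|T| = 0.16 · 27.393 / (4.4927) ≈ 0.97556
Gain = 20 log₁₀(0.97556) ≈ -0.21 dB
∠T = (87.91°) − (77.14°) = 10.77°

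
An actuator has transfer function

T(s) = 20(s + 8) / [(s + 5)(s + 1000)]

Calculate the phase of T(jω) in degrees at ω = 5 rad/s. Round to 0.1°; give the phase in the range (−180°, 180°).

-13.3°

At s = jω = j5:
zero (s+8): 8 + j5 → |·| = √(8²+5²) = √89 ≈ 9.434, ∠ = arctan(5/8) ≈ 32.01°
pole (s+5): 5 + j5 → |·| = √(5²+5²) = √50 ≈ 7.0711, ∠ = arctan(5/5) ≈ 45.00°
pole (s+1000): 1000 + j5 → |·| = √(1000²+5²) = √1000025 ≈ 1000, ∠ = arctan(5/1000) ≈ 0.29°
∠T = 32.01° − 45.29° = -13.28°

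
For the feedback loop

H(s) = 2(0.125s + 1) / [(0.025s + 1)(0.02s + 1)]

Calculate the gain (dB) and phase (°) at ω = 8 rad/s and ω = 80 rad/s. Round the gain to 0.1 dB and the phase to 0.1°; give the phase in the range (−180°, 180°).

ω = 8: 8.8 dB, 24.6°; ω = 80: 13.6 dB, -37.1°

At ω = 8 rad/s:
zero (1 + j8·0.125) = 1 + j1 → |·| ≈ 1.4142, ∠ ≈ 45.00°
pole (1 + j8·0.025) = 1 + j0.2 → |·| ≈ 1.0198, ∠ ≈ 11.31°
pole (1 + j8·0.02) = 1 + j0.16 → |·| ≈ 1.0127, ∠ ≈ 9.09°
|H| = 2 · 1.4142 / (1.0198 · 1.0127) ≈ 2.7387
Gain = 20 log₁₀(2.7387) ≈ 8.75 dB
∠H = (45.00°) − (11.31° + 9.09°) = 24.60°

At ω = 80 rad/s:
zero (1 + j80·0.125) = 1 + j10 → |·| ≈ 10.05, ∠ ≈ 84.29°
pole (1 + j80·0.025) = 1 + j2 → |·| ≈ 2.2361, ∠ ≈ 63.43°
pole (1 + j80·0.02) = 1 + j1.6 → |·| ≈ 1.8868, ∠ ≈ 57.99°
|H| = 2 · 10.05 / (2.2361 · 1.8868) ≈ 4.7641
Gain = 20 log₁₀(4.7641) ≈ 13.56 dB
∠H = (84.29°) − (63.43° + 57.99°) = -37.13°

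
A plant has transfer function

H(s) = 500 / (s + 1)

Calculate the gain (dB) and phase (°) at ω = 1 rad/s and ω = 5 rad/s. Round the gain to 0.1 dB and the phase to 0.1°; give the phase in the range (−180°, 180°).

Substitute s = j1:
Numerator: 500 = 500 + j0
Denominator: (j1) + 1 = 1 + j1
|N| = √(500² + 0²) ≈ 500, ∠N ≈ 0.00°
|D| = √(1² + 1²) ≈ 1.4142, ∠D ≈ 45.00°
|H| = 500 / 1.4142 ≈ 353.56
Gain = 20 log₁₀(353.56) ≈ 50.97 dB
∠H = 0.00° − 45.00° = -45.00°

Substitute s = j5:
Numerator: 500 = 500 + j0
Denominator: (j5) + 1 = 1 + j5
|N| = √(500² + 0²) ≈ 500, ∠N ≈ 0.00°
|D| = √(1² + 5²) ≈ 5.099, ∠D ≈ 78.69°
|H| = 500 / 5.099 ≈ 98.058
Gain = 20 log₁₀(98.058) ≈ 39.83 dB
∠H = 0.00° − 78.69° = -78.69°

ω = 1: 51.0 dB, -45.0°; ω = 5: 39.8 dB, -78.7°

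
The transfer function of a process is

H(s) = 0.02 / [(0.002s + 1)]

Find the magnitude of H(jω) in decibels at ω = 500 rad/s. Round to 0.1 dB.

At ω = 500 rad/s:
pole (1 + j500·0.002) = 1 + j1 → |·| ≈ 1.4142, ∠ ≈ 45.00°
|H| = 0.02 · 1 / (1.4142) ≈ 0.014142
Gain = 20 log₁₀(0.014142) ≈ -36.99 dB

-37.0 dB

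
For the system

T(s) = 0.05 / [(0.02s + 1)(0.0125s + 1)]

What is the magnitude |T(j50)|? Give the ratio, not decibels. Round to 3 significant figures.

At ω = 50 rad/s:
pole (1 + j50·0.02) = 1 + j1 → |·| ≈ 1.4142, ∠ ≈ 45.00°
pole (1 + j50·0.0125) = 1 + j0.625 → |·| ≈ 1.1792, ∠ ≈ 32.01°
|T| = 0.05 · 1 / (1.4142 · 1.1792) ≈ 0.029983

0.0300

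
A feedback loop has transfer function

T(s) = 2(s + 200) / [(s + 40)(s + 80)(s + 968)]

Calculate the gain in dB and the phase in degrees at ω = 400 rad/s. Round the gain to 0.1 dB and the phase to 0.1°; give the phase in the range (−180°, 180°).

At s = jω = j400:
zero (s+200): 200 + j400 → |·| = √(200²+400²) = √200000 ≈ 447.21, ∠ = arctan(400/200) ≈ 63.43°
pole (s+40): 40 + j400 → |·| = √(40²+400²) = √161600 ≈ 402, ∠ = arctan(400/40) ≈ 84.29°
pole (s+80): 80 + j400 → |·| = √(80²+400²) = √166400 ≈ 407.92, ∠ = arctan(400/80) ≈ 78.69°
pole (s+968): 968 + j400 → |·| = √(968²+400²) = √1097024 ≈ 1047.4, ∠ = arctan(400/968) ≈ 22.45°
|T| = 2 · 447.21 / 1.7176e+08 ≈ 5.2074e-06
Gain = 20 log₁₀(5.2074e-06) ≈ -105.67 dB
∠T = 63.43° − 185.43° = -122.00°

-105.7 dB, -122.0°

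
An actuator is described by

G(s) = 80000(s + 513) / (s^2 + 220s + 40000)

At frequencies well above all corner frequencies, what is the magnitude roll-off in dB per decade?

-20 dB/decade

Each pole contributes −20 dB/decade at high frequency; each zero contributes +20 dB/decade.
Net: 1 zero(s) − 2 pole(s) → -20 dB/decade.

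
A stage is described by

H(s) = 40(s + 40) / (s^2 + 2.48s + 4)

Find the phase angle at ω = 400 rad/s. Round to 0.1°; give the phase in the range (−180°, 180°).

At s = jω = j400:
zero (s+40): 40 + j400 → |·| = √(40²+400²) = √161600 ≈ 402, ∠ = arctan(400/40) ≈ 84.29°
quadratic: (j400)² + 2.48·j400 + 4 = -159996 + j992 → |·| ≈ 1.6e+05, ∠ ≈ 179.64°
∠H = 84.29° − 179.64° = -95.35°

-95.4°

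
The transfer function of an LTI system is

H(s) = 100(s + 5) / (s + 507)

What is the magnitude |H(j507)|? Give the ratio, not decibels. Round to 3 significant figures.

At s = jω = j507:
zero (s+5): 5 + j507 → |·| = √(5²+507²) = √257074 ≈ 507.02, ∠ = arctan(507/5) ≈ 89.43°
pole (s+507): 507 + j507 → |·| = √(507²+507²) = √514098 ≈ 717.01, ∠ = arctan(507/507) ≈ 45.00°
|H| = 100 · 507.02 / 717.01 ≈ 70.713

70.7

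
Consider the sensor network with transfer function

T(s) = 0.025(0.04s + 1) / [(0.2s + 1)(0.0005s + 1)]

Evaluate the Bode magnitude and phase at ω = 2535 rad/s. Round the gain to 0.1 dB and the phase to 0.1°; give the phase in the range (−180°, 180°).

At ω = 2535 rad/s:
zero (1 + j2535·0.04) = 1 + j101.4 → |·| ≈ 101.4, ∠ ≈ 89.43°
pole (1 + j2535·0.2) = 1 + j507 → |·| ≈ 507, ∠ ≈ 89.89°
pole (1 + j2535·0.0005) = 1 + j1.2675 → |·| ≈ 1.6145, ∠ ≈ 51.73°
|T| = 0.025 · 101.4 / (507 · 1.6145) ≈ 0.0030969
Gain = 20 log₁₀(0.0030969) ≈ -50.18 dB
∠T = (89.43°) − (89.89° + 51.73°) = -52.19°

-50.2 dB, -52.2°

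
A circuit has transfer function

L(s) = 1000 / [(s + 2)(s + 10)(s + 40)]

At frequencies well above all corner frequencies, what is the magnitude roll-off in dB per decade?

Each pole contributes −20 dB/decade at high frequency; each zero contributes +20 dB/decade.
Net: 0 zero(s) − 3 pole(s) → -60 dB/decade.

-60 dB/decade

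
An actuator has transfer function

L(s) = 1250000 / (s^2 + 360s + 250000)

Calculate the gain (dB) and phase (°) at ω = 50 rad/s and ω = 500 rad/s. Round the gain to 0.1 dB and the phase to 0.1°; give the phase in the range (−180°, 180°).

ω = 50: 14.0 dB, -4.2°; ω = 500: 16.8 dB, -90.0°

At s = jω = j50:
quadratic: (j50)² + 360·j50 + 250000 = 247500 + j18000 → |·| ≈ 2.4815e+05, ∠ ≈ 4.16°
|L| = 1250000 / 2.4815e+05 ≈ 5.0373
Gain = 20 log₁₀(5.0373) ≈ 14.04 dB
∠L = 0.00° − 4.16° = -4.16°

At s = jω = j500:
quadratic: (j500)² + 360·j500 + 250000 = 0 + j180000 → |·| ≈ 1.8e+05, ∠ ≈ 90.00°
|L| = 1250000 / 1.8e+05 ≈ 6.9444
Gain = 20 log₁₀(6.9444) ≈ 16.83 dB
∠L = 0.00° − 90.00° = -90.00°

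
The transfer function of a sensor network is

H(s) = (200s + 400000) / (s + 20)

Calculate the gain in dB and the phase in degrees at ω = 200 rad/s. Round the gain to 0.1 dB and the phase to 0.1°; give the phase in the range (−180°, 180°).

Substitute s = j200:
Numerator: 200(j200) + 400000 = 400000 + j40000
Denominator: (j200) + 20 = 20 + j200
|N| = √(400000² + 40000²) ≈ 4.02e+05, ∠N ≈ 5.71°
|D| = √(20² + 200²) ≈ 201, ∠D ≈ 84.29°
|H| = 4.02e+05 / 201 ≈ 2000
Gain = 20 log₁₀(2000) ≈ 66.02 dB
∠H = 5.71° − 84.29° = -78.58°

66.0 dB, -78.6°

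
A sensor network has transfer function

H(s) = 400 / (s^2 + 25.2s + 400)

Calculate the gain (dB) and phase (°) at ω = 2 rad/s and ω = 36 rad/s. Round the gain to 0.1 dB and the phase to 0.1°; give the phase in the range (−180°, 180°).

ω = 2: 0.0 dB, -7.3°; ω = 36: -10.1 dB, -134.6°

At s = jω = j2:
quadratic: (j2)² + 25.2·j2 + 400 = 396 + j50.4 → |·| ≈ 399.19, ∠ ≈ 7.25°
|H| = 400 / 399.19 ≈ 1.002
Gain = 20 log₁₀(1.002) ≈ 0.02 dB
∠H = 0.00° − 7.25° = -7.25°

At s = jω = j36:
quadratic: (j36)² + 25.2·j36 + 400 = -896 + j907.2 → |·| ≈ 1275.1, ∠ ≈ 134.64°
|H| = 400 / 1275.1 ≈ 0.3137
Gain = 20 log₁₀(0.3137) ≈ -10.07 dB
∠H = 0.00° − 134.64° = -134.64°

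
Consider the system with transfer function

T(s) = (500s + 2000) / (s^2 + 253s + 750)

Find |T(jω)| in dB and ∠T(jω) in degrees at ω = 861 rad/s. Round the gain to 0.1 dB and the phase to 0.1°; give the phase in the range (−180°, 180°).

-5.1 dB, -73.9°

Substitute s = j861:
Numerator: 500(j861) + 2000 = 2000 + j430500
Denominator: (j861)^2 + 253(j861) + 750 = -740571 + j217833
|N| = √(2000² + 430500²) ≈ 4.305e+05, ∠N ≈ 89.73°
|D| = √(740571² + 217833²) ≈ 7.7194e+05, ∠D ≈ 163.61°
|T| = 4.305e+05 / 7.7194e+05 ≈ 0.55769
Gain = 20 log₁₀(0.55769) ≈ -5.07 dB
∠T = 89.73° − 163.61° = -73.88°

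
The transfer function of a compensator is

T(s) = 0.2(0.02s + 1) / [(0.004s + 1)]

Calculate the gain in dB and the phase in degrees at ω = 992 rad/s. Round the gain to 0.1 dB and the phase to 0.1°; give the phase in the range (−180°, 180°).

-0.3 dB, 11.3°

At ω = 992 rad/s:
zero (1 + j992·0.02) = 1 + j19.84 → |·| ≈ 19.865, ∠ ≈ 87.11°
pole (1 + j992·0.004) = 1 + j3.968 → |·| ≈ 4.0921, ∠ ≈ 75.86°
|T| = 0.2 · 19.865 / (4.0921) ≈ 0.9709
Gain = 20 log₁₀(0.9709) ≈ -0.26 dB
∠T = (87.11°) − (75.86°) = 11.25°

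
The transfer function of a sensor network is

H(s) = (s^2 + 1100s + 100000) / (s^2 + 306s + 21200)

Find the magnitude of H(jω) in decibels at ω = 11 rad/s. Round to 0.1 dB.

13.5 dB

Substitute s = j11:
Numerator: (j11)^2 + 1100(j11) + 100000 = 99879 + j12100
Denominator: (j11)^2 + 306(j11) + 21200 = 21079 + j3366
|N| = √(99879² + 12100²) ≈ 1.0061e+05, ∠N ≈ 6.91°
|D| = √(21079² + 3366²) ≈ 21346, ∠D ≈ 9.07°
|H| = 1.0061e+05 / 21346 ≈ 4.7133
Gain = 20 log₁₀(4.7133) ≈ 13.47 dB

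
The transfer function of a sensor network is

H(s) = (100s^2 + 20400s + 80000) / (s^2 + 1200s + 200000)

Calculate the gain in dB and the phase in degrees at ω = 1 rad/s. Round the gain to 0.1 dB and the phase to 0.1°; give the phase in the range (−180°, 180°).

Substitute s = j1:
Numerator: 100(j1)^2 + 20400(j1) + 80000 = 79900 + j20400
Denominator: (j1)^2 + 1200(j1) + 200000 = 199999 + j1200
|N| = √(79900² + 20400²) ≈ 82463, ∠N ≈ 14.32°
|D| = √(199999² + 1200²) ≈ 2e+05, ∠D ≈ 0.34°
|H| = 82463 / 2e+05 ≈ 0.41231
Gain = 20 log₁₀(0.41231) ≈ -7.70 dB
∠H = 14.32° − 0.34° = 13.98°

-7.7 dB, 14.0°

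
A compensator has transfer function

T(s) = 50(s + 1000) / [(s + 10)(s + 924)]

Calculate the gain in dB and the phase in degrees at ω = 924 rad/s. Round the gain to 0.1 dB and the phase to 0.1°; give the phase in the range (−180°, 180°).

At s = jω = j924:
zero (s+1000): 1000 + j924 → |·| = √(1000²+924²) = √1853776 ≈ 1361.5, ∠ = arctan(924/1000) ≈ 42.74°
pole (s+10): 10 + j924 → |·| = √(10²+924²) = √853876 ≈ 924.05, ∠ = arctan(924/10) ≈ 89.38°
pole (s+924): 924 + j924 → |·| = √(924²+924²) = √1707552 ≈ 1306.7, ∠ = arctan(924/924) ≈ 45.00°
|T| = 50 · 1361.5 / 1.2075e+06 ≈ 0.056377
Gain = 20 log₁₀(0.056377) ≈ -24.98 dB
∠T = 42.74° − 134.38° = -91.64°

-25.0 dB, -91.6°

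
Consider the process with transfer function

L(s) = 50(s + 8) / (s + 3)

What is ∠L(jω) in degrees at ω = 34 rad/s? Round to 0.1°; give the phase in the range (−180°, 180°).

At s = jω = j34:
zero (s+8): 8 + j34 → |·| = √(8²+34²) = √1220 ≈ 34.928, ∠ = arctan(34/8) ≈ 76.76°
pole (s+3): 3 + j34 → |·| = √(3²+34²) = √1165 ≈ 34.132, ∠ = arctan(34/3) ≈ 84.96°
∠L = 76.76° − 84.96° = -8.20°

-8.2°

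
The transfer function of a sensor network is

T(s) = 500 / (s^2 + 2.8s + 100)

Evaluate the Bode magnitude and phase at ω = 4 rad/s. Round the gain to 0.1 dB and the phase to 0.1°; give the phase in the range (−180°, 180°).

At s = jω = j4:
quadratic: (j4)² + 2.8·j4 + 100 = 84 + j11.2 → |·| ≈ 84.743, ∠ ≈ 7.59°
|T| = 500 / 84.743 ≈ 5.9002
Gain = 20 log₁₀(5.9002) ≈ 15.42 dB
∠T = 0.00° − 7.59° = -7.59°

15.4 dB, -7.6°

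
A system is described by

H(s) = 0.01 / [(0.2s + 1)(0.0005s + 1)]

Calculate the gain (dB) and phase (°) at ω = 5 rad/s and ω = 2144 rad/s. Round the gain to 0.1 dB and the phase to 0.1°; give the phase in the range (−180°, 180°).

At ω = 5 rad/s:
pole (1 + j5·0.2) = 1 + j1 → |·| ≈ 1.4142, ∠ ≈ 45.00°
pole (1 + j5·0.0005) = 1 + j0.0025 → |·| ≈ 1, ∠ ≈ 0.14°
|H| = 0.01 · 1 / (1.4142 · 1) ≈ 0.0070711
Gain = 20 log₁₀(0.0070711) ≈ -43.01 dB
∠H = (0°) − (45.00° + 0.14°) = -45.14°

At ω = 2144 rad/s:
pole (1 + j2144·0.2) = 1 + j428.8 → |·| ≈ 428.8, ∠ ≈ 89.87°
pole (1 + j2144·0.0005) = 1 + j1.072 → |·| ≈ 1.466, ∠ ≈ 46.99°
|H| = 0.01 · 1 / (428.8 · 1.466) ≈ 1.5908e-05
Gain = 20 log₁₀(1.5908e-05) ≈ -95.97 dB
∠H = (0°) − (89.87° + 46.99°) = -136.86°

ω = 5: -43.0 dB, -45.1°; ω = 2144: -96.0 dB, -136.9°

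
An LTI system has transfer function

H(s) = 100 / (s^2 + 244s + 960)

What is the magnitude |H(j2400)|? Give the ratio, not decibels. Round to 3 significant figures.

1.73e-05

Substitute s = j2400:
Numerator: 100 = 100 + j0
Denominator: (j2400)^2 + 244(j2400) + 960 = -5759040 + j585600
|N| = √(100² + 0²) ≈ 100, ∠N ≈ 0.00°
|D| = √(5759040² + 585600²) ≈ 5.7887e+06, ∠D ≈ 174.19°
|H| = 100 / 5.7887e+06 ≈ 1.7275e-05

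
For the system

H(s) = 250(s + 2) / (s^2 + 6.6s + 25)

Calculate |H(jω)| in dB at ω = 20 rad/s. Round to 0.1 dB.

22.0 dB

At s = jω = j20:
zero (s+2): 2 + j20 → |·| = √(2²+20²) = √404 ≈ 20.1, ∠ = arctan(20/2) ≈ 84.29°
quadratic: (j20)² + 6.6·j20 + 25 = -375 + j132 → |·| ≈ 397.55, ∠ ≈ 160.61°
|H| = 250 · 20.1 / 397.55 ≈ 12.64
Gain = 20 log₁₀(12.64) ≈ 22.03 dB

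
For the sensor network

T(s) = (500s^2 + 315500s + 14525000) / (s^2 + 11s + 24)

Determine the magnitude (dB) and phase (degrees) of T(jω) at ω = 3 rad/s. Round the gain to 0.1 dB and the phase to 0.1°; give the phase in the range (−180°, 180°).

112.1 dB, -61.8°

Substitute s = j3:
Numerator: 500(j3)^2 + 315500(j3) + 14525000 = 14520500 + j946500
Denominator: (j3)^2 + 11(j3) + 24 = 15 + j33
|N| = √(14520500² + 946500²) ≈ 1.4551e+07, ∠N ≈ 3.73°
|D| = √(15² + 33²) ≈ 36.249, ∠D ≈ 65.56°
|T| = 1.4551e+07 / 36.249 ≈ 4.0142e+05
Gain = 20 log₁₀(4.0142e+05) ≈ 112.07 dB
∠T = 3.73° − 65.56° = -61.83°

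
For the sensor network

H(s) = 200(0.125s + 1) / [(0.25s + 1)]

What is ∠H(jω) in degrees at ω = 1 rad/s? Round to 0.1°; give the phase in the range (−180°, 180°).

-6.9°

At ω = 1 rad/s:
zero (1 + j1·0.125) = 1 + j0.125 → |·| ≈ 1.0078, ∠ ≈ 7.13°
pole (1 + j1·0.25) = 1 + j0.25 → |·| ≈ 1.0308, ∠ ≈ 14.04°
∠H = (7.13°) − (14.04°) = -6.91°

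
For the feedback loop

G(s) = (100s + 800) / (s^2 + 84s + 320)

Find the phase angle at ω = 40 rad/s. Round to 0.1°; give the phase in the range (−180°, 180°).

Substitute s = j40:
Numerator: 100(j40) + 800 = 800 + j4000
Denominator: (j40)^2 + 84(j40) + 320 = -1280 + j3360
|N| = √(800² + 4000²) ≈ 4079.2, ∠N ≈ 78.69°
|D| = √(1280² + 3360²) ≈ 3595.6, ∠D ≈ 110.85°
∠G = 78.69° − 110.85° = -32.16°

-32.2°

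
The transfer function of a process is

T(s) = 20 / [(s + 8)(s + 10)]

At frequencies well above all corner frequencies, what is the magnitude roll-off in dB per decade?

Each pole contributes −20 dB/decade at high frequency; each zero contributes +20 dB/decade.
Net: 0 zero(s) − 2 pole(s) → -40 dB/decade.

-40 dB/decade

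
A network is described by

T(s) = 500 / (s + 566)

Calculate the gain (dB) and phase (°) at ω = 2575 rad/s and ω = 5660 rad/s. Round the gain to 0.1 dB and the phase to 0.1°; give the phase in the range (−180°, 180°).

ω = 2575: -14.4 dB, -77.6°; ω = 5660: -21.1 dB, -84.3°

Substitute s = j2575:
Numerator: 500 = 500 + j0
Denominator: (j2575) + 566 = 566 + j2575
|N| = √(500² + 0²) ≈ 500, ∠N ≈ 0.00°
|D| = √(566² + 2575²) ≈ 2636.5, ∠D ≈ 77.60°
|T| = 500 / 2636.5 ≈ 0.18965
Gain = 20 log₁₀(0.18965) ≈ -14.44 dB
∠T = 0.00° − 77.60° = -77.60°

Substitute s = j5660:
Numerator: 500 = 500 + j0
Denominator: (j5660) + 566 = 566 + j5660
|N| = √(500² + 0²) ≈ 500, ∠N ≈ 0.00°
|D| = √(566² + 5660²) ≈ 5688.2, ∠D ≈ 84.29°
|T| = 500 / 5688.2 ≈ 0.087901
Gain = 20 log₁₀(0.087901) ≈ -21.12 dB
∠T = 0.00° − 84.29° = -84.29°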